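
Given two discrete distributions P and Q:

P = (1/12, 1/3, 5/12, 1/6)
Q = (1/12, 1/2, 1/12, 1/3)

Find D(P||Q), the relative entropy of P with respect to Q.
D(P||Q) = Σ P(i) log₂(P(i)/Q(i))
  i=0: (1/12) × log₂((1/12)/(1/12)) = (1/12) × log₂(1) = 0.0000
  i=1: (1/3) × log₂((1/3)/(1/2)) = (1/3) × log₂(2/3) = -0.1950
  i=2: (5/12) × log₂((5/12)/(1/12)) = (5/12) × log₂(5) = 0.9675
  i=3: (1/6) × log₂((1/6)/(1/3)) = (1/6) × log₂(1/2) = -0.1667
D(P||Q) = 0.0000 - 0.1950 + 0.9675 - 0.1667
  = 0.6058 bits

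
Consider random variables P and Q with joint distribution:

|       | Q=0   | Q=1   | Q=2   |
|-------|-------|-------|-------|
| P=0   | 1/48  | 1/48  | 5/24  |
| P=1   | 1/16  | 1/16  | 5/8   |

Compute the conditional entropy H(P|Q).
Marginal P(Q) (column sums):
  P(Q=0) = 1/48 + 1/16 = 1/12
  P(Q=1) = 1/48 + 1/16 = 1/12
  P(Q=2) = 5/24 + 5/8 = 5/6

H(P|Q) = -Σ P(P,Q)·log₂ P(P|Q), where P(P|Q) = P(P,Q) / P(Q)
  (P=0,Q=0): P(P|Q) = (1/48)/(1/12) = 1/4;  -(1/48)·log₂(1/4) = 0.0417
  (P=0,Q=1): P(P|Q) = (1/48)/(1/12) = 1/4;  -(1/48)·log₂(1/4) = 0.0417
  (P=0,Q=2): P(P|Q) = (5/24)/(5/6) = 1/4;  -(5/24)·log₂(1/4) = 0.4167
  (P=1,Q=0): P(P|Q) = (1/16)/(1/12) = 3/4;  -(1/16)·log₂(3/4) = 0.0259
  (P=1,Q=1): P(P|Q) = (1/16)/(1/12) = 3/4;  -(1/16)·log₂(3/4) = 0.0259
  (P=1,Q=2): P(P|Q) = (5/8)/(5/6) = 3/4;  -(5/8)·log₂(3/4) = 0.2594
H(P|Q) = 0.0417 + 0.0417 + 0.4167 + 0.0259 + 0.0259 + 0.2594
  = 0.8113 bits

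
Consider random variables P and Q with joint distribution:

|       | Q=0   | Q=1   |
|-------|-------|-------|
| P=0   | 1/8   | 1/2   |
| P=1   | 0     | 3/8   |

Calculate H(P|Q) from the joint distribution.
Marginal P(Q) (column sums):
  P(Q=0) = 1/8 + 0 = 1/8
  P(Q=1) = 1/2 + 3/8 = 7/8

H(P|Q) = -Σ P(P,Q)·log₂ P(P|Q), where P(P|Q) = P(P,Q) / P(Q)
  (cells with P(P,Q) = 0 contribute 0)
  (P=0,Q=0): P(P|Q) = (1/8)/(1/8) = 1;  -(1/8)·log₂(1) = 0.0000
  (P=0,Q=1): P(P|Q) = (1/2)/(7/8) = 4/7;  -(1/2)·log₂(4/7) = 0.4037
  (P=1,Q=1): P(P|Q) = (3/8)/(7/8) = 3/7;  -(3/8)·log₂(3/7) = 0.4584
H(P|Q) = 0.0000 + 0.4037 + 0.4584
  = 0.8621 bits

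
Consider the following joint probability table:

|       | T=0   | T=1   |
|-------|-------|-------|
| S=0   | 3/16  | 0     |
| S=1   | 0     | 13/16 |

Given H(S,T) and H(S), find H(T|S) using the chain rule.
From the chain rule: H(S,T) = H(S) + H(T|S)
Therefore: H(T|S) = H(S,T) - H(S)

H(S,T) = -[(3/16)·log₂(3/16) + (13/16)·log₂(13/16)]
  = 0.4528 + 0.2434
  = 0.6962 bits
Marginal P(S) (row sums):
  P(S=0) = 3/16 + 0 = 3/16
  P(S=1) = 0 + 13/16 = 13/16
H(S) = -[(3/16)·log₂(3/16) + (13/16)·log₂(13/16)]
  = 0.4528 + 0.2434
  = 0.6962 bits

H(T|S) = 0.6962 - 0.6962 = 0.0000 bits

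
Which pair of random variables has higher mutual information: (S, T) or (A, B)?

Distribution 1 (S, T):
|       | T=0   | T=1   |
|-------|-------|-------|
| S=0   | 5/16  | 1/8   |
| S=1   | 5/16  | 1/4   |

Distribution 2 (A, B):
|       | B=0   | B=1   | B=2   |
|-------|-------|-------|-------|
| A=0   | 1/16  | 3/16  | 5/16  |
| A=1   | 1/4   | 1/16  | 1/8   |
Distribution 1 (S, T):
Marginal P(S) (row sums):
  P(S=0) = 5/16 + 1/8 = 7/16
  P(S=1) = 5/16 + 1/4 = 9/16
Marginal P(T) (column sums):
  P(T=0) = 5/16 + 5/16 = 5/8
  P(T=1) = 1/8 + 1/4 = 3/8

H(S) = -[(7/16)·log₂(7/16) + (9/16)·log₂(9/16)]
  = 0.5218 + 0.4669
  = 0.9887 bits
H(T) = -[(5/8)·log₂(5/8) + (3/8)·log₂(3/8)]
  = 0.4238 + 0.5306
  = 0.9544 bits
H(S,T) = -[(5/16)·log₂(5/16) + (1/8)·log₂(1/8) + (5/16)·log₂(5/16) + (1/4)·log₂(1/4)]
  = 0.5244 + 0.3750 + 0.5244 + 0.5000
  = 1.9238 bits

I(S;T) = H(S) + H(T) - H(S,T)
  = 0.9887 + 0.9544 - 1.9238
  = 0.0193 bits

Distribution 2 (A, B):
Marginal P(A) (row sums):
  P(A=0) = 1/16 + 3/16 + 5/16 = 9/16
  P(A=1) = 1/4 + 1/16 + 1/8 = 7/16
Marginal P(B) (column sums):
  P(B=0) = 1/16 + 1/4 = 5/16
  P(B=1) = 3/16 + 1/16 = 1/4
  P(B=2) = 5/16 + 1/8 = 7/16

H(A) = -[(9/16)·log₂(9/16) + (7/16)·log₂(7/16)]
  = 0.4669 + 0.5218
  = 0.9887 bits
H(B) = -[(5/16)·log₂(5/16) + (1/4)·log₂(1/4) + (7/16)·log₂(7/16)]
  = 0.5244 + 0.5000 + 0.5218
  = 1.5462 bits
H(A,B) = -[(1/16)·log₂(1/16) + (3/16)·log₂(3/16) + (5/16)·log₂(5/16) + (1/4)·log₂(1/4) + (1/16)·log₂(1/16) + (1/8)·log₂(1/8)]
  = 0.2500 + 0.4528 + 0.5244 + 0.5000 + 0.2500 + 0.3750
  = 2.3522 bits

I(A;B) = H(A) + H(B) - H(A,B)
  = 0.9887 + 1.5462 - 2.3522
  = 0.1827 bits

I(A;B) = 0.1827 bits > I(S;T) = 0.0193 bits, so (A, B) has the higher mutual information (stronger dependence).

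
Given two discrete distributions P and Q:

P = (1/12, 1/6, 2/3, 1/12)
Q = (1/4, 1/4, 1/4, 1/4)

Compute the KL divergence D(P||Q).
D(P||Q) = Σ P(i) log₂(P(i)/Q(i))
  i=0: (1/12) × log₂((1/12)/(1/4)) = (1/12) × log₂(1/3) = -0.1321
  i=1: (1/6) × log₂((1/6)/(1/4)) = (1/6) × log₂(2/3) = -0.0975
  i=2: (2/3) × log₂((2/3)/(1/4)) = (2/3) × log₂(8/3) = 0.9434
  i=3: (1/12) × log₂((1/12)/(1/4)) = (1/12) × log₂(1/3) = -0.1321
D(P||Q) = -0.1321 - 0.0975 + 0.9434 - 0.1321
  = 0.5817 bits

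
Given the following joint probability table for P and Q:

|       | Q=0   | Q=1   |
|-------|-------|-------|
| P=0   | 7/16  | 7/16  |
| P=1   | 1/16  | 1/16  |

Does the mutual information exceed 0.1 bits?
Marginal P(P) (row sums):
  P(P=0) = 7/16 + 7/16 = 7/8
  P(P=1) = 1/16 + 1/16 = 1/8
Marginal P(Q) (column sums):
  P(Q=0) = 7/16 + 1/16 = 1/2
  P(Q=1) = 7/16 + 1/16 = 1/2

H(P) = -[(7/8)·log₂(7/8) + (1/8)·log₂(1/8)]
  = 0.1686 + 0.3750
  = 0.5436 bits
H(Q) = -[(1/2)·log₂(1/2) + (1/2)·log₂(1/2)]
  = 0.5000 + 0.5000
  = 1.0000 bits
H(P,Q) = -[(7/16)·log₂(7/16) + (7/16)·log₂(7/16) + (1/16)·log₂(1/16) + (1/16)·log₂(1/16)]
  = 0.5218 + 0.5218 + 0.2500 + 0.2500
  = 1.5436 bits

I(P;Q) = H(P) + H(Q) - H(P,Q)
  = 0.5436 + 1.0000 - 1.5436
  = 0.0000 bits

No. I(P;Q) = 0.0000 bits, which is ≤ 0.1 bits.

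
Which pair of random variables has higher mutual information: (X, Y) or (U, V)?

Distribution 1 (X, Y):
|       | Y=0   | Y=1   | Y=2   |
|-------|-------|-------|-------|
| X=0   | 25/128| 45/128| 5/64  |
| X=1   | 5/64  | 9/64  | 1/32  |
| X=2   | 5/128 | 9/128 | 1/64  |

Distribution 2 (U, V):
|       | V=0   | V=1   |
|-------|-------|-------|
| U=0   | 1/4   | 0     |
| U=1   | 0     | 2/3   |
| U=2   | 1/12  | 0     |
Distribution 1 (X, Y):
Marginal P(X) (row sums):
  P(X=0) = 25/128 + 45/128 + 5/64 = 5/8
  P(X=1) = 5/64 + 9/64 + 1/32 = 1/4
  P(X=2) = 5/128 + 9/128 + 1/64 = 1/8
Marginal P(Y) (column sums):
  P(Y=0) = 25/128 + 5/64 + 5/128 = 5/16
  P(Y=1) = 45/128 + 9/64 + 9/128 = 9/16
  P(Y=2) = 5/64 + 1/32 + 1/64 = 1/8

H(X) = -[(5/8)·log₂(5/8) + (1/4)·log₂(1/4) + (1/8)·log₂(1/8)]
  = 0.4238 + 0.5000 + 0.3750
  = 1.2988 bits
H(Y) = -[(5/16)·log₂(5/16) + (9/16)·log₂(9/16) + (1/8)·log₂(1/8)]
  = 0.5244 + 0.4669 + 0.3750
  = 1.3663 bits
H(X,Y) = -[(25/128)·log₂(25/128) + (45/128)·log₂(45/128) + (5/64)·log₂(5/64) + (5/64)·log₂(5/64) + (9/64)·log₂(9/64) + (1/32)·log₂(1/32) + (5/128)·log₂(5/128) + (9/128)·log₂(9/128) + (1/64)·log₂(1/64)]
  = 0.4602 + 0.5302 + 0.2873 + 0.2873 + 0.3980 + 0.1563 + 0.1827 + 0.2693 + 0.0938
  = 2.6651 bits

I(X;Y) = H(X) + H(Y) - H(X,Y)
  = 1.2988 + 1.3663 - 2.6651
  = 0.0000 bits

Distribution 2 (U, V):
Marginal P(U) (row sums):
  P(U=0) = 1/4 + 0 = 1/4
  P(U=1) = 0 + 2/3 = 2/3
  P(U=2) = 1/12 + 0 = 1/12
Marginal P(V) (column sums):
  P(V=0) = 1/4 + 0 + 1/12 = 1/3
  P(V=1) = 0 + 2/3 + 0 = 2/3

H(U) = -[(1/4)·log₂(1/4) + (2/3)·log₂(2/3) + (1/12)·log₂(1/12)]
  = 0.5000 + 0.3900 + 0.2987
  = 1.1887 bits
H(V) = -[(1/3)·log₂(1/3) + (2/3)·log₂(2/3)]
  = 0.5283 + 0.3900
  = 0.9183 bits
H(U,V) = -[(1/4)·log₂(1/4) + (2/3)·log₂(2/3) + (1/12)·log₂(1/12)]
  = 0.5000 + 0.3900 + 0.2987
  = 1.1887 bits

I(U;V) = H(U) + H(V) - H(U,V)
  = 1.1887 + 0.9183 - 1.1887
  = 0.9183 bits

I(U;V) = 0.9183 bits > I(X;Y) = 0.0000 bits, so (U, V) has the higher mutual information (stronger dependence).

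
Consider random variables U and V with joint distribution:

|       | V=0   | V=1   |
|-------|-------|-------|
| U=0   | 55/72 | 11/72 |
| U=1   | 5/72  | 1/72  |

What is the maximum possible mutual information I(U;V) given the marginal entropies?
The upper bound on mutual information is I(U;V) ≤ min(H(U), H(V)).

Marginal P(U) (row sums):
  P(U=0) = 55/72 + 11/72 = 11/12
  P(U=1) = 5/72 + 1/72 = 1/12
Marginal P(V) (column sums):
  P(V=0) = 55/72 + 5/72 = 5/6
  P(V=1) = 11/72 + 1/72 = 1/6

H(U) = -[(11/12)·log₂(11/12) + (1/12)·log₂(1/12)]
  = 0.1151 + 0.2987
  = 0.4138 bits
H(V) = -[(5/6)·log₂(5/6) + (1/6)·log₂(1/6)]
  = 0.2192 + 0.4308
  = 0.6500 bits

Maximum possible I(U;V) = min(0.4138, 0.6500) = 0.4138 bits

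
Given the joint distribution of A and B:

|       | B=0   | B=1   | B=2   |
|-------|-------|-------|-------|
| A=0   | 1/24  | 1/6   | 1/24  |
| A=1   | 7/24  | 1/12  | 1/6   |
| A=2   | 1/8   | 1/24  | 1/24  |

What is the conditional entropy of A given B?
Marginal P(B) (column sums):
  P(B=0) = 1/24 + 7/24 + 1/8 = 11/24
  P(B=1) = 1/6 + 1/12 + 1/24 = 7/24
  P(B=2) = 1/24 + 1/6 + 1/24 = 1/4

H(A|B) = -Σ P(A,B)·log₂ P(A|B), where P(A|B) = P(A,B) / P(B)
  (A=0,B=0): P(A|B) = (1/24)/(11/24) = 1/11;  -(1/24)·log₂(1/11) = 0.1441
  (A=0,B=1): P(A|B) = (1/6)/(7/24) = 4/7;  -(1/6)·log₂(4/7) = 0.1346
  (A=0,B=2): P(A|B) = (1/24)/(1/4) = 1/6;  -(1/24)·log₂(1/6) = 0.1077
  (A=1,B=0): P(A|B) = (7/24)/(11/24) = 7/11;  -(7/24)·log₂(7/11) = 0.1902
  (A=1,B=1): P(A|B) = (1/12)/(7/24) = 2/7;  -(1/12)·log₂(2/7) = 0.1506
  (A=1,B=2): P(A|B) = (1/6)/(1/4) = 2/3;  -(1/6)·log₂(2/3) = 0.0975
  (A=2,B=0): P(A|B) = (1/8)/(11/24) = 3/11;  -(1/8)·log₂(3/11) = 0.2343
  (A=2,B=1): P(A|B) = (1/24)/(7/24) = 1/7;  -(1/24)·log₂(1/7) = 0.1170
  (A=2,B=2): P(A|B) = (1/24)/(1/4) = 1/6;  -(1/24)·log₂(1/6) = 0.1077
H(A|B) = 0.1441 + 0.1346 + 0.1077 + 0.1902 + 0.1506 + 0.0975 + 0.2343 + 0.1170 + 0.1077
  = 1.2837 bits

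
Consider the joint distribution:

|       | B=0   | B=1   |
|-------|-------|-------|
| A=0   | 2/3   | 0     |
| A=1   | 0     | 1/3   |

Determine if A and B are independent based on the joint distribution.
Marginal P(A) (row sums):
  P(A=0) = 2/3 + 0 = 2/3
  P(A=1) = 0 + 1/3 = 1/3
Marginal P(B) (column sums):
  P(B=0) = 2/3 + 0 = 2/3
  P(B=1) = 0 + 1/3 = 1/3

A and B are independent iff P(A=i,B=j) = P(A=i)·P(B=j) for every cell.
  P(A=0)·P(B=0) = 2/3 × 2/3 = 4/9, but P(A=0,B=0) = 2/3 ✗

No, A and B are not independent. Quantitatively, I(A;B) > 0:

H(A) = -[(2/3)·log₂(2/3) + (1/3)·log₂(1/3)]
  = 0.3900 + 0.5283
  = 0.9183 bits
H(B) = -[(2/3)·log₂(2/3) + (1/3)·log₂(1/3)]
  = 0.3900 + 0.5283
  = 0.9183 bits
H(A,B) = -[(2/3)·log₂(2/3) + (1/3)·log₂(1/3)]
  = 0.3900 + 0.5283
  = 0.9183 bits
I(A;B) = H(A) + H(B) - H(A,B) = 0.9183 + 0.9183 - 0.9183 = 0.9183 bits > 0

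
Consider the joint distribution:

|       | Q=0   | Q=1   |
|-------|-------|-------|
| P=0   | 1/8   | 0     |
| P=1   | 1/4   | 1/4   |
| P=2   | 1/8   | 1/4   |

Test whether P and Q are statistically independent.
Marginal P(P) (row sums):
  P(P=0) = 1/8 + 0 = 1/8
  P(P=1) = 1/4 + 1/4 = 1/2
  P(P=2) = 1/8 + 1/4 = 3/8
Marginal P(Q) (column sums):
  P(Q=0) = 1/8 + 1/4 + 1/8 = 1/2
  P(Q=1) = 0 + 1/4 + 1/4 = 1/2

P and Q are independent iff P(P=i,Q=j) = P(P=i)·P(Q=j) for every cell.
  P(P=0)·P(Q=0) = 1/8 × 1/2 = 1/16, but P(P=0,Q=0) = 1/8 ✗

No, P and Q are not independent. Quantitatively, I(P;Q) > 0:

H(P) = -[(1/8)·log₂(1/8) + (1/2)·log₂(1/2) + (3/8)·log₂(3/8)]
  = 0.3750 + 0.5000 + 0.5306
  = 1.4056 bits
H(Q) = -[(1/2)·log₂(1/2) + (1/2)·log₂(1/2)]
  = 0.5000 + 0.5000
  = 1.0000 bits
H(P,Q) = -[(1/8)·log₂(1/8) + (1/4)·log₂(1/4) + (1/4)·log₂(1/4) + (1/8)·log₂(1/8) + (1/4)·log₂(1/4)]
  = 0.3750 + 0.5000 + 0.5000 + 0.3750 + 0.5000
  = 2.2500 bits
I(P;Q) = H(P) + H(Q) - H(P,Q) = 1.4056 + 1.0000 - 2.2500 = 0.1556 bits > 0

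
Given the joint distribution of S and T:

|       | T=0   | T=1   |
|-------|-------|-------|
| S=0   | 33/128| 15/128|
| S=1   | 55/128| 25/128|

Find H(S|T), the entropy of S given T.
Marginal P(T) (column sums):
  P(T=0) = 33/128 + 55/128 = 11/16
  P(T=1) = 15/128 + 25/128 = 5/16

H(S|T) = -Σ P(S,T)·log₂ P(S|T), where P(S|T) = P(S,T) / P(T)
  (S=0,T=0): P(S|T) = (33/128)/(11/16) = 3/8;  -(33/128)·log₂(3/8) = 0.3648
  (S=0,T=1): P(S|T) = (15/128)/(5/16) = 3/8;  -(15/128)·log₂(3/8) = 0.1658
  (S=1,T=0): P(S|T) = (55/128)/(11/16) = 5/8;  -(55/128)·log₂(5/8) = 0.2914
  (S=1,T=1): P(S|T) = (25/128)/(5/16) = 5/8;  -(25/128)·log₂(5/8) = 0.1324
H(S|T) = 0.3648 + 0.1658 + 0.2914 + 0.1324
  = 0.9544 bits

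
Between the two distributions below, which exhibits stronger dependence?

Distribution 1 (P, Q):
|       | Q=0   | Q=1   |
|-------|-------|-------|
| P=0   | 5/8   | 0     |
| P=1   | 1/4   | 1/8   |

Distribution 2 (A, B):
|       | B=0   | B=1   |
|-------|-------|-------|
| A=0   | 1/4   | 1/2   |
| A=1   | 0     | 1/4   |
Distribution 1 (P, Q):
Marginal P(P) (row sums):
  P(P=0) = 5/8 + 0 = 5/8
  P(P=1) = 1/4 + 1/8 = 3/8
Marginal P(Q) (column sums):
  P(Q=0) = 5/8 + 1/4 = 7/8
  P(Q=1) = 0 + 1/8 = 1/8

H(P) = -[(5/8)·log₂(5/8) + (3/8)·log₂(3/8)]
  = 0.4238 + 0.5306
  = 0.9544 bits
H(Q) = -[(7/8)·log₂(7/8) + (1/8)·log₂(1/8)]
  = 0.1686 + 0.3750
  = 0.5436 bits
H(P,Q) = -[(5/8)·log₂(5/8) + (1/4)·log₂(1/4) + (1/8)·log₂(1/8)]
  = 0.4238 + 0.5000 + 0.3750
  = 1.2988 bits

I(P;Q) = H(P) + H(Q) - H(P,Q)
  = 0.9544 + 0.5436 - 1.2988
  = 0.1992 bits

Distribution 2 (A, B):
Marginal P(A) (row sums):
  P(A=0) = 1/4 + 1/2 = 3/4
  P(A=1) = 0 + 1/4 = 1/4
Marginal P(B) (column sums):
  P(B=0) = 1/4 + 0 = 1/4
  P(B=1) = 1/2 + 1/4 = 3/4

H(A) = -[(3/4)·log₂(3/4) + (1/4)·log₂(1/4)]
  = 0.3113 + 0.5000
  = 0.8113 bits
H(B) = -[(1/4)·log₂(1/4) + (3/4)·log₂(3/4)]
  = 0.5000 + 0.3113
  = 0.8113 bits
H(A,B) = -[(1/4)·log₂(1/4) + (1/2)·log₂(1/2) + (1/4)·log₂(1/4)]
  = 0.5000 + 0.5000 + 0.5000
  = 1.5000 bits

I(A;B) = H(A) + H(B) - H(A,B)
  = 0.8113 + 0.8113 - 1.5000
  = 0.1226 bits

I(P;Q) = 0.1992 bits > I(A;B) = 0.1226 bits, so (P, Q) has the higher mutual information (stronger dependence).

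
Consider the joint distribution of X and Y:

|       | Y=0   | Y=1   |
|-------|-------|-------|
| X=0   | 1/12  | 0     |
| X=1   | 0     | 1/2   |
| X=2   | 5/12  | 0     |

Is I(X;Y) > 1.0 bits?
Marginal P(X) (row sums):
  P(X=0) = 1/12 + 0 = 1/12
  P(X=1) = 0 + 1/2 = 1/2
  P(X=2) = 5/12 + 0 = 5/12
Marginal P(Y) (column sums):
  P(Y=0) = 1/12 + 0 + 5/12 = 1/2
  P(Y=1) = 0 + 1/2 + 0 = 1/2

H(X) = -[(1/12)·log₂(1/12) + (1/2)·log₂(1/2) + (5/12)·log₂(5/12)]
  = 0.2987 + 0.5000 + 0.5263
  = 1.3250 bits
H(Y) = -[(1/2)·log₂(1/2) + (1/2)·log₂(1/2)]
  = 0.5000 + 0.5000
  = 1.0000 bits
H(X,Y) = -[(1/12)·log₂(1/12) + (1/2)·log₂(1/2) + (5/12)·log₂(5/12)]
  = 0.2987 + 0.5000 + 0.5263
  = 1.3250 bits

I(X;Y) = H(X) + H(Y) - H(X,Y)
  = 1.3250 + 1.0000 - 1.3250
  = 1.0000 bits

No. I(X;Y) = 1.0000 bits, which is ≤ 1.0 bits.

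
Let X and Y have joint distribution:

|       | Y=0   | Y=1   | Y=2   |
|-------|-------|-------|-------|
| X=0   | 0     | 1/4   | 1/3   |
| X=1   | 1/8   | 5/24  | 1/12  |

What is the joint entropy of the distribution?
H(X,Y) = -Σ P(X,Y) log₂ P(X,Y), summed over the non-zero cells:
H(X,Y) = -[(1/4)·log₂(1/4) + (1/3)·log₂(1/3) + (1/8)·log₂(1/8) + (5/24)·log₂(5/24) + (1/12)·log₂(1/12)]
  = 0.5000 + 0.5283 + 0.3750 + 0.4715 + 0.2987
  = 2.1735 bits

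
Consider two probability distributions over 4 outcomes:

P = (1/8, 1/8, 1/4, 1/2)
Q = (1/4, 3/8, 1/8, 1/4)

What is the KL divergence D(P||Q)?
D(P||Q) = Σ P(i) log₂(P(i)/Q(i))
  i=0: (1/8) × log₂((1/8)/(1/4)) = (1/8) × log₂(1/2) = -0.1250
  i=1: (1/8) × log₂((1/8)/(3/8)) = (1/8) × log₂(1/3) = -0.1981
  i=2: (1/4) × log₂((1/4)/(1/8)) = (1/4) × log₂(2) = 0.2500
  i=3: (1/2) × log₂((1/2)/(1/4)) = (1/2) × log₂(2) = 0.5000
D(P||Q) = -0.1250 - 0.1981 + 0.2500 + 0.5000
  = 0.4269 bits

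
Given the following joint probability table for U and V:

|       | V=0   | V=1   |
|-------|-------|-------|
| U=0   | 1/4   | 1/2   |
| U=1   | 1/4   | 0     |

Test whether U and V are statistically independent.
Marginal P(U) (row sums):
  P(U=0) = 1/4 + 1/2 = 3/4
  P(U=1) = 1/4 + 0 = 1/4
Marginal P(V) (column sums):
  P(V=0) = 1/4 + 1/4 = 1/2
  P(V=1) = 1/2 + 0 = 1/2

U and V are independent iff P(U=i,V=j) = P(U=i)·P(V=j) for every cell.
  P(U=0)·P(V=0) = 3/4 × 1/2 = 3/8, but P(U=0,V=0) = 1/4 ✗

No, U and V are not independent. Quantitatively, I(U;V) > 0:

H(U) = -[(3/4)·log₂(3/4) + (1/4)·log₂(1/4)]
  = 0.3113 + 0.5000
  = 0.8113 bits
H(V) = -[(1/2)·log₂(1/2) + (1/2)·log₂(1/2)]
  = 0.5000 + 0.5000
  = 1.0000 bits
H(U,V) = -[(1/4)·log₂(1/4) + (1/2)·log₂(1/2) + (1/4)·log₂(1/4)]
  = 0.5000 + 0.5000 + 0.5000
  = 1.5000 bits
I(U;V) = H(U) + H(V) - H(U,V) = 0.8113 + 1.0000 - 1.5000 = 0.3113 bits > 0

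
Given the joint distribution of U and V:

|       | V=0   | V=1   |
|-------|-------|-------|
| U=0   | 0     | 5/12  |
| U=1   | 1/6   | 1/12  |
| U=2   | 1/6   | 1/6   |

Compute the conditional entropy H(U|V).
Marginal P(V) (column sums):
  P(V=0) = 0 + 1/6 + 1/6 = 1/3
  P(V=1) = 5/12 + 1/12 + 1/6 = 2/3

H(U|V) = -Σ P(U,V)·log₂ P(U|V), where P(U|V) = P(U,V) / P(V)
  (cells with P(U,V) = 0 contribute 0)
  (U=0,V=1): P(U|V) = (5/12)/(2/3) = 5/8;  -(5/12)·log₂(5/8) = 0.2825
  (U=1,V=0): P(U|V) = (1/6)/(1/3) = 1/2;  -(1/6)·log₂(1/2) = 0.1667
  (U=1,V=1): P(U|V) = (1/12)/(2/3) = 1/8;  -(1/12)·log₂(1/8) = 0.2500
  (U=2,V=0): P(U|V) = (1/6)/(1/3) = 1/2;  -(1/6)·log₂(1/2) = 0.1667
  (U=2,V=1): P(U|V) = (1/6)/(2/3) = 1/4;  -(1/6)·log₂(1/4) = 0.3333
H(U|V) = 0.2825 + 0.1667 + 0.2500 + 0.1667 + 0.3333
  = 1.1992 bits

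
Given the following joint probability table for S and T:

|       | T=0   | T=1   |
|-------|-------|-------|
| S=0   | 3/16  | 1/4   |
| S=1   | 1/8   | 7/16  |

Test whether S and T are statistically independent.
Marginal P(S) (row sums):
  P(S=0) = 3/16 + 1/4 = 7/16
  P(S=1) = 1/8 + 7/16 = 9/16
Marginal P(T) (column sums):
  P(T=0) = 3/16 + 1/8 = 5/16
  P(T=1) = 1/4 + 7/16 = 11/16

S and T are independent iff P(S=i,T=j) = P(S=i)·P(T=j) for every cell.
  P(S=0)·P(T=0) = 7/16 × 5/16 = 35/256, but P(S=0,T=0) = 3/16 ✗

No, S and T are not independent. Quantitatively, I(S;T) > 0:

H(S) = -[(7/16)·log₂(7/16) + (9/16)·log₂(9/16)]
  = 0.5218 + 0.4669
  = 0.9887 bits
H(T) = -[(5/16)·log₂(5/16) + (11/16)·log₂(11/16)]
  = 0.5244 + 0.3716
  = 0.8960 bits
H(S,T) = -[(3/16)·log₂(3/16) + (1/4)·log₂(1/4) + (1/8)·log₂(1/8) + (7/16)·log₂(7/16)]
  = 0.4528 + 0.5000 + 0.3750 + 0.5218
  = 1.8496 bits
I(S;T) = H(S) + H(T) - H(S,T) = 0.9887 + 0.8960 - 1.8496 = 0.0351 bits > 0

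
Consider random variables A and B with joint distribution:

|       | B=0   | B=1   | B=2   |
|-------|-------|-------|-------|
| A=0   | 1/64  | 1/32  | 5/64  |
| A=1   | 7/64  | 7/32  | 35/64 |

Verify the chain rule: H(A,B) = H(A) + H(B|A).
Left side:
H(A,B) = -[(1/64)·log₂(1/64) + (1/32)·log₂(1/32) + (5/64)·log₂(5/64) + (7/64)·log₂(7/64) + (7/32)·log₂(7/32) + (35/64)·log₂(35/64)]
  = 0.0938 + 0.1563 + 0.2873 + 0.3492 + 0.4796 + 0.4762
  = 1.8424 bits

Right side:
Marginal P(A) (row sums):
  P(A=0) = 1/64 + 1/32 + 5/64 = 1/8
  P(A=1) = 7/64 + 7/32 + 35/64 = 7/8
H(A) = -[(1/8)·log₂(1/8) + (7/8)·log₂(7/8)]
  = 0.3750 + 0.1686
  = 0.5436 bits
H(B|A) = -Σ P(A,B)·log₂ P(B|A), where P(B|A) = P(A,B) / P(A)
  (A=0,B=0): P(B|A) = (1/64)/(1/8) = 1/8;  -(1/64)·log₂(1/8) = 0.0469
  (A=0,B=1): P(B|A) = (1/32)/(1/8) = 1/4;  -(1/32)·log₂(1/4) = 0.0625
  (A=0,B=2): P(B|A) = (5/64)/(1/8) = 5/8;  -(5/64)·log₂(5/8) = 0.0530
  (A=1,B=0): P(B|A) = (7/64)/(7/8) = 1/8;  -(7/64)·log₂(1/8) = 0.3281
  (A=1,B=1): P(B|A) = (7/32)/(7/8) = 1/4;  -(7/32)·log₂(1/4) = 0.4375
  (A=1,B=2): P(B|A) = (35/64)/(7/8) = 5/8;  -(35/64)·log₂(5/8) = 0.3708
H(B|A) = 0.0469 + 0.0625 + 0.0530 + 0.3281 + 0.4375 + 0.3708
  = 1.2988 bits
H(A) + H(B|A) = 0.5436 + 1.2988 = 1.8424 bits

Both sides equal 1.8424 bits, so the chain rule holds ✓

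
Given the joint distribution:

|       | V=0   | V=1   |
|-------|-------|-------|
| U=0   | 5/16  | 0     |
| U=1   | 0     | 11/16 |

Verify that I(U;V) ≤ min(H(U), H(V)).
Marginal P(U) (row sums):
  P(U=0) = 5/16 + 0 = 5/16
  P(U=1) = 0 + 11/16 = 11/16
Marginal P(V) (column sums):
  P(V=0) = 5/16 + 0 = 5/16
  P(V=1) = 0 + 11/16 = 11/16

H(U) = -[(5/16)·log₂(5/16) + (11/16)·log₂(11/16)]
  = 0.5244 + 0.3716
  = 0.8960 bits
H(V) = -[(5/16)·log₂(5/16) + (11/16)·log₂(11/16)]
  = 0.5244 + 0.3716
  = 0.8960 bits
H(U,V) = -[(5/16)·log₂(5/16) + (11/16)·log₂(11/16)]
  = 0.5244 + 0.3716
  = 0.8960 bits

I(U;V) = H(U) + H(V) - H(U,V)
  = 0.8960 + 0.8960 - 0.8960
  = 0.8960 bits

min(H(U), H(V)) = min(0.8960, 0.8960) = 0.8960 bits
Since 0.8960 ≤ 0.8960, the bound is satisfied ✓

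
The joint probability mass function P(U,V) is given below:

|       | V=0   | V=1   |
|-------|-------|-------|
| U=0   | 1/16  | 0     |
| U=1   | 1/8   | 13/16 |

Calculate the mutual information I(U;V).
Marginal P(U) (row sums):
  P(U=0) = 1/16 + 0 = 1/16
  P(U=1) = 1/8 + 13/16 = 15/16
Marginal P(V) (column sums):
  P(V=0) = 1/16 + 1/8 = 3/16
  P(V=1) = 0 + 13/16 = 13/16

H(U) = -[(1/16)·log₂(1/16) + (15/16)·log₂(15/16)]
  = 0.2500 + 0.0873
  = 0.3373 bits
H(V) = -[(3/16)·log₂(3/16) + (13/16)·log₂(13/16)]
  = 0.4528 + 0.2434
  = 0.6962 bits
H(U,V) = -[(1/16)·log₂(1/16) + (1/8)·log₂(1/8) + (13/16)·log₂(13/16)]
  = 0.2500 + 0.3750 + 0.2434
  = 0.8684 bits

I(U;V) = H(U) + H(V) - H(U,V)
  = 0.3373 + 0.6962 - 0.8684
  = 0.1651 bits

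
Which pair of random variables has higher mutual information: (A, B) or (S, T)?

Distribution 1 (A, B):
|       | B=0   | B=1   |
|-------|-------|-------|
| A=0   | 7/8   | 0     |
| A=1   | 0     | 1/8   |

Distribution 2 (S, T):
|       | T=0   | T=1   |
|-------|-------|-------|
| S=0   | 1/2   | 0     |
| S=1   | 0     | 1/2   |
Distribution 1 (A, B):
Marginal P(A) (row sums):
  P(A=0) = 7/8 + 0 = 7/8
  P(A=1) = 0 + 1/8 = 1/8
Marginal P(B) (column sums):
  P(B=0) = 7/8 + 0 = 7/8
  P(B=1) = 0 + 1/8 = 1/8

H(A) = -[(7/8)·log₂(7/8) + (1/8)·log₂(1/8)]
  = 0.1686 + 0.3750
  = 0.5436 bits
H(B) = -[(7/8)·log₂(7/8) + (1/8)·log₂(1/8)]
  = 0.1686 + 0.3750
  = 0.5436 bits
H(A,B) = -[(7/8)·log₂(7/8) + (1/8)·log₂(1/8)]
  = 0.1686 + 0.3750
  = 0.5436 bits

I(A;B) = H(A) + H(B) - H(A,B)
  = 0.5436 + 0.5436 - 0.5436
  = 0.5436 bits

Distribution 2 (S, T):
Marginal P(S) (row sums):
  P(S=0) = 1/2 + 0 = 1/2
  P(S=1) = 0 + 1/2 = 1/2
Marginal P(T) (column sums):
  P(T=0) = 1/2 + 0 = 1/2
  P(T=1) = 0 + 1/2 = 1/2

H(S) = -[(1/2)·log₂(1/2) + (1/2)·log₂(1/2)]
  = 0.5000 + 0.5000
  = 1.0000 bits
H(T) = -[(1/2)·log₂(1/2) + (1/2)·log₂(1/2)]
  = 0.5000 + 0.5000
  = 1.0000 bits
H(S,T) = -[(1/2)·log₂(1/2) + (1/2)·log₂(1/2)]
  = 0.5000 + 0.5000
  = 1.0000 bits

I(S;T) = H(S) + H(T) - H(S,T)
  = 1.0000 + 1.0000 - 1.0000
  = 1.0000 bits

I(S;T) = 1.0000 bits > I(A;B) = 0.5436 bits, so (S, T) has the higher mutual information (stronger dependence).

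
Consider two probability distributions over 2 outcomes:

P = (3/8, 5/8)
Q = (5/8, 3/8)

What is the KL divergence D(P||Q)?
D(P||Q) = Σ P(i) log₂(P(i)/Q(i))
  i=0: (3/8) × log₂((3/8)/(5/8)) = (3/8) × log₂(3/5) = -0.2764
  i=1: (5/8) × log₂((5/8)/(3/8)) = (5/8) × log₂(5/3) = 0.4606
D(P||Q) = -0.2764 + 0.4606
  = 0.1842 bits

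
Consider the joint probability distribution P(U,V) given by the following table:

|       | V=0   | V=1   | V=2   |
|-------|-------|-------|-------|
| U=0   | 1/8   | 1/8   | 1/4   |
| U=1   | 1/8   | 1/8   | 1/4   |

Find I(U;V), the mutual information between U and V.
Marginal P(U) (row sums):
  P(U=0) = 1/8 + 1/8 + 1/4 = 1/2
  P(U=1) = 1/8 + 1/8 + 1/4 = 1/2
Marginal P(V) (column sums):
  P(V=0) = 1/8 + 1/8 = 1/4
  P(V=1) = 1/8 + 1/8 = 1/4
  P(V=2) = 1/4 + 1/4 = 1/2

H(U) = -[(1/2)·log₂(1/2) + (1/2)·log₂(1/2)]
  = 0.5000 + 0.5000
  = 1.0000 bits
H(V) = -[(1/4)·log₂(1/4) + (1/4)·log₂(1/4) + (1/2)·log₂(1/2)]
  = 0.5000 + 0.5000 + 0.5000
  = 1.5000 bits
H(U,V) = -[(1/8)·log₂(1/8) + (1/8)·log₂(1/8) + (1/4)·log₂(1/4) + (1/8)·log₂(1/8) + (1/8)·log₂(1/8) + (1/4)·log₂(1/4)]
  = 0.3750 + 0.3750 + 0.5000 + 0.3750 + 0.3750 + 0.5000
  = 2.5000 bits

I(U;V) = H(U) + H(V) - H(U,V)
  = 1.0000 + 1.5000 - 2.5000
  = 0.0000 bits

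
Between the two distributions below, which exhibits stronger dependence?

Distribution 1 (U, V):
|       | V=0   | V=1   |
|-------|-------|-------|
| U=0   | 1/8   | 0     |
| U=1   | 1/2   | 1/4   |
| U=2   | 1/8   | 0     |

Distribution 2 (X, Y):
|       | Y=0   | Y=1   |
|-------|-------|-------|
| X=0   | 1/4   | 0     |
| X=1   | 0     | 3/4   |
Distribution 1 (U, V):
Marginal P(U) (row sums):
  P(U=0) = 1/8 + 0 = 1/8
  P(U=1) = 1/2 + 1/4 = 3/4
  P(U=2) = 1/8 + 0 = 1/8
Marginal P(V) (column sums):
  P(V=0) = 1/8 + 1/2 + 1/8 = 3/4
  P(V=1) = 0 + 1/4 + 0 = 1/4

H(U) = -[(1/8)·log₂(1/8) + (3/4)·log₂(3/4) + (1/8)·log₂(1/8)]
  = 0.3750 + 0.3113 + 0.3750
  = 1.0613 bits
H(V) = -[(3/4)·log₂(3/4) + (1/4)·log₂(1/4)]
  = 0.3113 + 0.5000
  = 0.8113 bits
H(U,V) = -[(1/8)·log₂(1/8) + (1/2)·log₂(1/2) + (1/4)·log₂(1/4) + (1/8)·log₂(1/8)]
  = 0.3750 + 0.5000 + 0.5000 + 0.3750
  = 1.7500 bits

I(U;V) = H(U) + H(V) - H(U,V)
  = 1.0613 + 0.8113 - 1.7500
  = 0.1226 bits

Distribution 2 (X, Y):
Marginal P(X) (row sums):
  P(X=0) = 1/4 + 0 = 1/4
  P(X=1) = 0 + 3/4 = 3/4
Marginal P(Y) (column sums):
  P(Y=0) = 1/4 + 0 = 1/4
  P(Y=1) = 0 + 3/4 = 3/4

H(X) = -[(1/4)·log₂(1/4) + (3/4)·log₂(3/4)]
  = 0.5000 + 0.3113
  = 0.8113 bits
H(Y) = -[(1/4)·log₂(1/4) + (3/4)·log₂(3/4)]
  = 0.5000 + 0.3113
  = 0.8113 bits
H(X,Y) = -[(1/4)·log₂(1/4) + (3/4)·log₂(3/4)]
  = 0.5000 + 0.3113
  = 0.8113 bits

I(X;Y) = H(X) + H(Y) - H(X,Y)
  = 0.8113 + 0.8113 - 0.8113
  = 0.8113 bits

I(X;Y) = 0.8113 bits > I(U;V) = 0.1226 bits, so (X, Y) has the higher mutual information (stronger dependence).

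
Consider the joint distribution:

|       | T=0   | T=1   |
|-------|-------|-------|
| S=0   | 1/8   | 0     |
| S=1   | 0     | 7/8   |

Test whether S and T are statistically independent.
Marginal P(S) (row sums):
  P(S=0) = 1/8 + 0 = 1/8
  P(S=1) = 0 + 7/8 = 7/8
Marginal P(T) (column sums):
  P(T=0) = 1/8 + 0 = 1/8
  P(T=1) = 0 + 7/8 = 7/8

S and T are independent iff P(S=i,T=j) = P(S=i)·P(T=j) for every cell.
  P(S=0)·P(T=0) = 1/8 × 1/8 = 1/64, but P(S=0,T=0) = 1/8 ✗

No, S and T are not independent. Quantitatively, I(S;T) > 0:

H(S) = -[(1/8)·log₂(1/8) + (7/8)·log₂(7/8)]
  = 0.3750 + 0.1686
  = 0.5436 bits
H(T) = -[(1/8)·log₂(1/8) + (7/8)·log₂(7/8)]
  = 0.3750 + 0.1686
  = 0.5436 bits
H(S,T) = -[(1/8)·log₂(1/8) + (7/8)·log₂(7/8)]
  = 0.3750 + 0.1686
  = 0.5436 bits
I(S;T) = H(S) + H(T) - H(S,T) = 0.5436 + 0.5436 - 0.5436 = 0.5436 bits > 0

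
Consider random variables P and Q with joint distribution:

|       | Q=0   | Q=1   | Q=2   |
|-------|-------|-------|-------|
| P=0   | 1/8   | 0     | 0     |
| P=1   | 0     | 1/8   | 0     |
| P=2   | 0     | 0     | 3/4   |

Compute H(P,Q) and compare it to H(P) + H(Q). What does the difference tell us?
Marginal P(P) (row sums):
  P(P=0) = 1/8 + 0 + 0 = 1/8
  P(P=1) = 0 + 1/8 + 0 = 1/8
  P(P=2) = 0 + 0 + 3/4 = 3/4
Marginal P(Q) (column sums):
  P(Q=0) = 1/8 + 0 + 0 = 1/8
  P(Q=1) = 0 + 1/8 + 0 = 1/8
  P(Q=2) = 0 + 0 + 3/4 = 3/4

H(P,Q) = -[(1/8)·log₂(1/8) + (1/8)·log₂(1/8) + (3/4)·log₂(3/4)]
  = 0.3750 + 0.3750 + 0.3113
  = 1.0613 bits
H(P) = -[(1/8)·log₂(1/8) + (1/8)·log₂(1/8) + (3/4)·log₂(3/4)]
  = 0.3750 + 0.3750 + 0.3113
  = 1.0613 bits
H(Q) = -[(1/8)·log₂(1/8) + (1/8)·log₂(1/8) + (3/4)·log₂(3/4)]
  = 0.3750 + 0.3750 + 0.3113
  = 1.0613 bits

H(P) + H(Q) = 1.0613 + 1.0613 = 2.1226 bits
Difference: H(P) + H(Q) - H(P,Q) = 2.1226 - 1.0613 = 1.0613 bits = I(P;Q)

The difference is the mutual information; it is positive here, so P and Q are dependent (knowing one reduces uncertainty about the other by 1.0613 bits).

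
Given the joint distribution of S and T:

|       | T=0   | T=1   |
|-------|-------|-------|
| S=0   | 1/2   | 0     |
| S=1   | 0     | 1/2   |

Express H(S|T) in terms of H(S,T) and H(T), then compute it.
H(S|T) = H(S,T) - H(T)

Marginal P(T) (column sums):
  P(T=0) = 1/2 + 0 = 1/2
  P(T=1) = 0 + 1/2 = 1/2

H(S,T) = -[(1/2)·log₂(1/2) + (1/2)·log₂(1/2)]
  = 0.5000 + 0.5000
  = 1.0000 bits
H(T) = -[(1/2)·log₂(1/2) + (1/2)·log₂(1/2)]
  = 0.5000 + 0.5000
  = 1.0000 bits

H(S|T) = 1.0000 - 1.0000 = 0.0000 bits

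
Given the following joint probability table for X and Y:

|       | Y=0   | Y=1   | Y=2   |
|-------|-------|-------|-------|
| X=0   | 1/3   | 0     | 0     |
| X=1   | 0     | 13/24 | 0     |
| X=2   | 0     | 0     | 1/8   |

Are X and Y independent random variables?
Marginal P(X) (row sums):
  P(X=0) = 1/3 + 0 + 0 = 1/3
  P(X=1) = 0 + 13/24 + 0 = 13/24
  P(X=2) = 0 + 0 + 1/8 = 1/8
Marginal P(Y) (column sums):
  P(Y=0) = 1/3 + 0 + 0 = 1/3
  P(Y=1) = 0 + 13/24 + 0 = 13/24
  P(Y=2) = 0 + 0 + 1/8 = 1/8

X and Y are independent iff P(X=i,Y=j) = P(X=i)·P(Y=j) for every cell.
  P(X=0)·P(Y=0) = 1/3 × 1/3 = 1/9, but P(X=0,Y=0) = 1/3 ✗

No, X and Y are not independent. Quantitatively, I(X;Y) > 0:

H(X) = -[(1/3)·log₂(1/3) + (13/24)·log₂(13/24) + (1/8)·log₂(1/8)]
  = 0.5283 + 0.4791 + 0.3750
  = 1.3824 bits
H(Y) = -[(1/3)·log₂(1/3) + (13/24)·log₂(13/24) + (1/8)·log₂(1/8)]
  = 0.5283 + 0.4791 + 0.3750
  = 1.3824 bits
H(X,Y) = -[(1/3)·log₂(1/3) + (13/24)·log₂(13/24) + (1/8)·log₂(1/8)]
  = 0.5283 + 0.4791 + 0.3750
  = 1.3824 bits
I(X;Y) = H(X) + H(Y) - H(X,Y) = 1.3824 + 1.3824 - 1.3824 = 1.3824 bits > 0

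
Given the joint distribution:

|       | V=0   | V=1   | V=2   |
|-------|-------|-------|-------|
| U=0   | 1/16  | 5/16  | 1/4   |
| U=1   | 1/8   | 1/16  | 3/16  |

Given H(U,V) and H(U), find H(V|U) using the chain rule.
From the chain rule: H(U,V) = H(U) + H(V|U)
Therefore: H(V|U) = H(U,V) - H(U)

H(U,V) = -[(1/16)·log₂(1/16) + (5/16)·log₂(5/16) + (1/4)·log₂(1/4) + (1/8)·log₂(1/8) + (1/16)·log₂(1/16) + (3/16)·log₂(3/16)]
  = 0.2500 + 0.5244 + 0.5000 + 0.3750 + 0.2500 + 0.4528
  = 2.3522 bits
Marginal P(U) (row sums):
  P(U=0) = 1/16 + 5/16 + 1/4 = 5/8
  P(U=1) = 1/8 + 1/16 + 3/16 = 3/8
H(U) = -[(5/8)·log₂(5/8) + (3/8)·log₂(3/8)]
  = 0.4238 + 0.5306
  = 0.9544 bits

H(V|U) = 2.3522 - 0.9544 = 1.3978 bits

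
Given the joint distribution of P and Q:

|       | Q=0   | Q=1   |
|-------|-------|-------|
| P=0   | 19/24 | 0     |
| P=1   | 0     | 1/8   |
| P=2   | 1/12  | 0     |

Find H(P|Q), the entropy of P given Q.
Marginal P(Q) (column sums):
  P(Q=0) = 19/24 + 0 + 1/12 = 7/8
  P(Q=1) = 0 + 1/8 + 0 = 1/8

H(P|Q) = -Σ P(P,Q)·log₂ P(P|Q), where P(P|Q) = P(P,Q) / P(Q)
  (cells with P(P,Q) = 0 contribute 0)
  (P=0,Q=0): P(P|Q) = (19/24)/(7/8) = 19/21;  -(19/24)·log₂(19/21) = 0.1143
  (P=1,Q=1): P(P|Q) = (1/8)/(1/8) = 1;  -(1/8)·log₂(1) = 0.0000
  (P=2,Q=0): P(P|Q) = (1/12)/(7/8) = 2/21;  -(1/12)·log₂(2/21) = 0.2827
H(P|Q) = 0.1143 + 0.0000 + 0.2827
  = 0.3970 bits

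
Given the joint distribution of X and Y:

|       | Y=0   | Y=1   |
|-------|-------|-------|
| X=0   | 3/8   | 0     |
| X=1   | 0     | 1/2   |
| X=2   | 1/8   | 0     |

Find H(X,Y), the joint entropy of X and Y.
H(X,Y) = -Σ P(X,Y) log₂ P(X,Y), summed over the non-zero cells:
H(X,Y) = -[(3/8)·log₂(3/8) + (1/2)·log₂(1/2) + (1/8)·log₂(1/8)]
  = 0.5306 + 0.5000 + 0.3750
  = 1.4056 bits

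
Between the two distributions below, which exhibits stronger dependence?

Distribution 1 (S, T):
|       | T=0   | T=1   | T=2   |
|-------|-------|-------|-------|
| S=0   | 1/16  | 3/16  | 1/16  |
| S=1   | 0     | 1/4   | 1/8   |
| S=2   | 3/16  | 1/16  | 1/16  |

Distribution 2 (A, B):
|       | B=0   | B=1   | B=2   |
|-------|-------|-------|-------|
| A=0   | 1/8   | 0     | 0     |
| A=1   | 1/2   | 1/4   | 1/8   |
Distribution 1 (S, T):
Marginal P(S) (row sums):
  P(S=0) = 1/16 + 3/16 + 1/16 = 5/16
  P(S=1) = 0 + 1/4 + 1/8 = 3/8
  P(S=2) = 3/16 + 1/16 + 1/16 = 5/16
Marginal P(T) (column sums):
  P(T=0) = 1/16 + 0 + 3/16 = 1/4
  P(T=1) = 3/16 + 1/4 + 1/16 = 1/2
  P(T=2) = 1/16 + 1/8 + 1/16 = 1/4

H(S) = -[(5/16)·log₂(5/16) + (3/8)·log₂(3/8) + (5/16)·log₂(5/16)]
  = 0.5244 + 0.5306 + 0.5244
  = 1.5794 bits
H(T) = -[(1/4)·log₂(1/4) + (1/2)·log₂(1/2) + (1/4)·log₂(1/4)]
  = 0.5000 + 0.5000 + 0.5000
  = 1.5000 bits
H(S,T) = -[(1/16)·log₂(1/16) + (3/16)·log₂(3/16) + (1/16)·log₂(1/16) + (1/4)·log₂(1/4) + (1/8)·log₂(1/8) + (3/16)·log₂(3/16) + (1/16)·log₂(1/16) + (1/16)·log₂(1/16)]
  = 0.2500 + 0.4528 + 0.2500 + 0.5000 + 0.3750 + 0.4528 + 0.2500 + 0.2500
  = 2.7806 bits

I(S;T) = H(S) + H(T) - H(S,T)
  = 1.5794 + 1.5000 - 2.7806
  = 0.2988 bits

Distribution 2 (A, B):
Marginal P(A) (row sums):
  P(A=0) = 1/8 + 0 + 0 = 1/8
  P(A=1) = 1/2 + 1/4 + 1/8 = 7/8
Marginal P(B) (column sums):
  P(B=0) = 1/8 + 1/2 = 5/8
  P(B=1) = 0 + 1/4 = 1/4
  P(B=2) = 0 + 1/8 = 1/8

H(A) = -[(1/8)·log₂(1/8) + (7/8)·log₂(7/8)]
  = 0.3750 + 0.1686
  = 0.5436 bits
H(B) = -[(5/8)·log₂(5/8) + (1/4)·log₂(1/4) + (1/8)·log₂(1/8)]
  = 0.4238 + 0.5000 + 0.3750
  = 1.2988 bits
H(A,B) = -[(1/8)·log₂(1/8) + (1/2)·log₂(1/2) + (1/4)·log₂(1/4) + (1/8)·log₂(1/8)]
  = 0.3750 + 0.5000 + 0.5000 + 0.3750
  = 1.7500 bits

I(A;B) = H(A) + H(B) - H(A,B)
  = 0.5436 + 1.2988 - 1.7500
  = 0.0924 bits

I(S;T) = 0.2988 bits > I(A;B) = 0.0924 bits, so (S, T) has the higher mutual information (stronger dependence).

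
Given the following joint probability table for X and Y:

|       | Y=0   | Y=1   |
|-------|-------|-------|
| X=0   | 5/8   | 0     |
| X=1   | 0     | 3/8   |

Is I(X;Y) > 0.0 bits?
Marginal P(X) (row sums):
  P(X=0) = 5/8 + 0 = 5/8
  P(X=1) = 0 + 3/8 = 3/8
Marginal P(Y) (column sums):
  P(Y=0) = 5/8 + 0 = 5/8
  P(Y=1) = 0 + 3/8 = 3/8

H(X) = -[(5/8)·log₂(5/8) + (3/8)·log₂(3/8)]
  = 0.4238 + 0.5306
  = 0.9544 bits
H(Y) = -[(5/8)·log₂(5/8) + (3/8)·log₂(3/8)]
  = 0.4238 + 0.5306
  = 0.9544 bits
H(X,Y) = -[(5/8)·log₂(5/8) + (3/8)·log₂(3/8)]
  = 0.4238 + 0.5306
  = 0.9544 bits

I(X;Y) = H(X) + H(Y) - H(X,Y)
  = 0.9544 + 0.9544 - 0.9544
  = 0.9544 bits

Yes. I(X;Y) = 0.9544 bits, which is > 0.0 bits.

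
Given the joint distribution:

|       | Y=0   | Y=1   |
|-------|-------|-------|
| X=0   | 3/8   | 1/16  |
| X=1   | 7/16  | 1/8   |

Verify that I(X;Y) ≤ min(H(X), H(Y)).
Marginal P(X) (row sums):
  P(X=0) = 3/8 + 1/16 = 7/16
  P(X=1) = 7/16 + 1/8 = 9/16
Marginal P(Y) (column sums):
  P(Y=0) = 3/8 + 7/16 = 13/16
  P(Y=1) = 1/16 + 1/8 = 3/16

H(X) = -[(7/16)·log₂(7/16) + (9/16)·log₂(9/16)]
  = 0.5218 + 0.4669
  = 0.9887 bits
H(Y) = -[(13/16)·log₂(13/16) + (3/16)·log₂(3/16)]
  = 0.2434 + 0.4528
  = 0.6962 bits
H(X,Y) = -[(3/8)·log₂(3/8) + (1/16)·log₂(1/16) + (7/16)·log₂(7/16) + (1/8)·log₂(1/8)]
  = 0.5306 + 0.2500 + 0.5218 + 0.3750
  = 1.6774 bits

I(X;Y) = H(X) + H(Y) - H(X,Y)
  = 0.9887 + 0.6962 - 1.6774
  = 0.0075 bits

min(H(X), H(Y)) = min(0.9887, 0.6962) = 0.6962 bits
Since 0.0075 ≤ 0.6962, the bound is satisfied ✓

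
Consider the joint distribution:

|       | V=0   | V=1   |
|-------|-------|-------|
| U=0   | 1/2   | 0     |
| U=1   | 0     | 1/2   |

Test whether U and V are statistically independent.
Marginal P(U) (row sums):
  P(U=0) = 1/2 + 0 = 1/2
  P(U=1) = 0 + 1/2 = 1/2
Marginal P(V) (column sums):
  P(V=0) = 1/2 + 0 = 1/2
  P(V=1) = 0 + 1/2 = 1/2

U and V are independent iff P(U=i,V=j) = P(U=i)·P(V=j) for every cell.
  P(U=0)·P(V=0) = 1/2 × 1/2 = 1/4, but P(U=0,V=0) = 1/2 ✗

No, U and V are not independent. Quantitatively, I(U;V) > 0:

H(U) = -[(1/2)·log₂(1/2) + (1/2)·log₂(1/2)]
  = 0.5000 + 0.5000
  = 1.0000 bits
H(V) = -[(1/2)·log₂(1/2) + (1/2)·log₂(1/2)]
  = 0.5000 + 0.5000
  = 1.0000 bits
H(U,V) = -[(1/2)·log₂(1/2) + (1/2)·log₂(1/2)]
  = 0.5000 + 0.5000
  = 1.0000 bits
I(U;V) = H(U) + H(V) - H(U,V) = 1.0000 + 1.0000 - 1.0000 = 1.0000 bits > 0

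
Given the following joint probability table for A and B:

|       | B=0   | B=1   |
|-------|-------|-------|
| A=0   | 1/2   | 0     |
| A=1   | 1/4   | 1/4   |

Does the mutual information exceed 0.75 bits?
Marginal P(A) (row sums):
  P(A=0) = 1/2 + 0 = 1/2
  P(A=1) = 1/4 + 1/4 = 1/2
Marginal P(B) (column sums):
  P(B=0) = 1/2 + 1/4 = 3/4
  P(B=1) = 0 + 1/4 = 1/4

H(A) = -[(1/2)·log₂(1/2) + (1/2)·log₂(1/2)]
  = 0.5000 + 0.5000
  = 1.0000 bits
H(B) = -[(3/4)·log₂(3/4) + (1/4)·log₂(1/4)]
  = 0.3113 + 0.5000
  = 0.8113 bits
H(A,B) = -[(1/2)·log₂(1/2) + (1/4)·log₂(1/4) + (1/4)·log₂(1/4)]
  = 0.5000 + 0.5000 + 0.5000
  = 1.5000 bits

I(A;B) = H(A) + H(B) - H(A,B)
  = 1.0000 + 0.8113 - 1.5000
  = 0.3113 bits

No. I(A;B) = 0.3113 bits, which is ≤ 0.75 bits.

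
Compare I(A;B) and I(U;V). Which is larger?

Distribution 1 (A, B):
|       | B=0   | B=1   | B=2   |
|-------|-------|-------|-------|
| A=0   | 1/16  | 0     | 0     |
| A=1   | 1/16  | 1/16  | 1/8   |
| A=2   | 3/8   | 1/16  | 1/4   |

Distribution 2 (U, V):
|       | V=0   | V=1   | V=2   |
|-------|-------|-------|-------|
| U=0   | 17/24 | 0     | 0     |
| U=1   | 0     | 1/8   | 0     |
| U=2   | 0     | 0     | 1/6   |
Distribution 1 (A, B):
Marginal P(A) (row sums):
  P(A=0) = 1/16 + 0 + 0 = 1/16
  P(A=1) = 1/16 + 1/16 + 1/8 = 1/4
  P(A=2) = 3/8 + 1/16 + 1/4 = 11/16
Marginal P(B) (column sums):
  P(B=0) = 1/16 + 1/16 + 3/8 = 1/2
  P(B=1) = 0 + 1/16 + 1/16 = 1/8
  P(B=2) = 0 + 1/8 + 1/4 = 3/8

H(A) = -[(1/16)·log₂(1/16) + (1/4)·log₂(1/4) + (11/16)·log₂(11/16)]
  = 0.2500 + 0.5000 + 0.3716
  = 1.1216 bits
H(B) = -[(1/2)·log₂(1/2) + (1/8)·log₂(1/8) + (3/8)·log₂(3/8)]
  = 0.5000 + 0.3750 + 0.5306
  = 1.4056 bits
H(A,B) = -[(1/16)·log₂(1/16) + (1/16)·log₂(1/16) + (1/16)·log₂(1/16) + (1/8)·log₂(1/8) + (3/8)·log₂(3/8) + (1/16)·log₂(1/16) + (1/4)·log₂(1/4)]
  = 0.2500 + 0.2500 + 0.2500 + 0.3750 + 0.5306 + 0.2500 + 0.5000
  = 2.4056 bits

I(A;B) = H(A) + H(B) - H(A,B)
  = 1.1216 + 1.4056 - 2.4056
  = 0.1216 bits

Distribution 2 (U, V):
Marginal P(U) (row sums):
  P(U=0) = 17/24 + 0 + 0 = 17/24
  P(U=1) = 0 + 1/8 + 0 = 1/8
  P(U=2) = 0 + 0 + 1/6 = 1/6
Marginal P(V) (column sums):
  P(V=0) = 17/24 + 0 + 0 = 17/24
  P(V=1) = 0 + 1/8 + 0 = 1/8
  P(V=2) = 0 + 0 + 1/6 = 1/6

H(U) = -[(17/24)·log₂(17/24) + (1/8)·log₂(1/8) + (1/6)·log₂(1/6)]
  = 0.3524 + 0.3750 + 0.4308
  = 1.1582 bits
H(V) = -[(17/24)·log₂(17/24) + (1/8)·log₂(1/8) + (1/6)·log₂(1/6)]
  = 0.3524 + 0.3750 + 0.4308
  = 1.1582 bits
H(U,V) = -[(17/24)·log₂(17/24) + (1/8)·log₂(1/8) + (1/6)·log₂(1/6)]
  = 0.3524 + 0.3750 + 0.4308
  = 1.1582 bits

I(U;V) = H(U) + H(V) - H(U,V)
  = 1.1582 + 1.1582 - 1.1582
  = 1.1582 bits

I(U;V) = 1.1582 bits > I(A;B) = 0.1216 bits, so (U, V) has the higher mutual information (stronger dependence).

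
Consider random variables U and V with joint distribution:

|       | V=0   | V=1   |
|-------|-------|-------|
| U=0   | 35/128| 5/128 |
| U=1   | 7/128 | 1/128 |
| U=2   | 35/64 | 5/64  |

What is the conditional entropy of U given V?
Marginal P(V) (column sums):
  P(V=0) = 35/128 + 7/128 + 35/64 = 7/8
  P(V=1) = 5/128 + 1/128 + 5/64 = 1/8

H(U|V) = -Σ P(U,V)·log₂ P(U|V), where P(U|V) = P(U,V) / P(V)
  (U=0,V=0): P(U|V) = (35/128)/(7/8) = 5/16;  -(35/128)·log₂(5/16) = 0.4588
  (U=0,V=1): P(U|V) = (5/128)/(1/8) = 5/16;  -(5/128)·log₂(5/16) = 0.0655
  (U=1,V=0): P(U|V) = (7/128)/(7/8) = 1/16;  -(7/128)·log₂(1/16) = 0.2188
  (U=1,V=1): P(U|V) = (1/128)/(1/8) = 1/16;  -(1/128)·log₂(1/16) = 0.0313
  (U=2,V=0): P(U|V) = (35/64)/(7/8) = 5/8;  -(35/64)·log₂(5/8) = 0.3708
  (U=2,V=1): P(U|V) = (5/64)/(1/8) = 5/8;  -(5/64)·log₂(5/8) = 0.0530
H(U|V) = 0.4588 + 0.0655 + 0.2188 + 0.0313 + 0.3708 + 0.0530
  = 1.1982 bits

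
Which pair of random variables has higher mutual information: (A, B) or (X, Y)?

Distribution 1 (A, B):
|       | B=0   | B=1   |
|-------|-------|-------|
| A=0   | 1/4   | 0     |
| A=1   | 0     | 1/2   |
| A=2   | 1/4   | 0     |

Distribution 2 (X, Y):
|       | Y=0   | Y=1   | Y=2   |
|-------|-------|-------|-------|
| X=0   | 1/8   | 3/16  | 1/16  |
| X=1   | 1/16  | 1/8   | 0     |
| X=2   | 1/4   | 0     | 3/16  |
Distribution 1 (A, B):
Marginal P(A) (row sums):
  P(A=0) = 1/4 + 0 = 1/4
  P(A=1) = 0 + 1/2 = 1/2
  P(A=2) = 1/4 + 0 = 1/4
Marginal P(B) (column sums):
  P(B=0) = 1/4 + 0 + 1/4 = 1/2
  P(B=1) = 0 + 1/2 + 0 = 1/2

H(A) = -[(1/4)·log₂(1/4) + (1/2)·log₂(1/2) + (1/4)·log₂(1/4)]
  = 0.5000 + 0.5000 + 0.5000
  = 1.5000 bits
H(B) = -[(1/2)·log₂(1/2) + (1/2)·log₂(1/2)]
  = 0.5000 + 0.5000
  = 1.0000 bits
H(A,B) = -[(1/4)·log₂(1/4) + (1/2)·log₂(1/2) + (1/4)·log₂(1/4)]
  = 0.5000 + 0.5000 + 0.5000
  = 1.5000 bits

I(A;B) = H(A) + H(B) - H(A,B)
  = 1.5000 + 1.0000 - 1.5000
  = 1.0000 bits

Distribution 2 (X, Y):
Marginal P(X) (row sums):
  P(X=0) = 1/8 + 3/16 + 1/16 = 3/8
  P(X=1) = 1/16 + 1/8 + 0 = 3/16
  P(X=2) = 1/4 + 0 + 3/16 = 7/16
Marginal P(Y) (column sums):
  P(Y=0) = 1/8 + 1/16 + 1/4 = 7/16
  P(Y=1) = 3/16 + 1/8 + 0 = 5/16
  P(Y=2) = 1/16 + 0 + 3/16 = 1/4

H(X) = -[(3/8)·log₂(3/8) + (3/16)·log₂(3/16) + (7/16)·log₂(7/16)]
  = 0.5306 + 0.4528 + 0.5218
  = 1.5052 bits
H(Y) = -[(7/16)·log₂(7/16) + (5/16)·log₂(5/16) + (1/4)·log₂(1/4)]
  = 0.5218 + 0.5244 + 0.5000
  = 1.5462 bits
H(X,Y) = -[(1/8)·log₂(1/8) + (3/16)·log₂(3/16) + (1/16)·log₂(1/16) + (1/16)·log₂(1/16) + (1/8)·log₂(1/8) + (1/4)·log₂(1/4) + (3/16)·log₂(3/16)]
  = 0.3750 + 0.4528 + 0.2500 + 0.2500 + 0.3750 + 0.5000 + 0.4528
  = 2.6556 bits

I(X;Y) = H(X) + H(Y) - H(X,Y)
  = 1.5052 + 1.5462 - 2.6556
  = 0.3958 bits

I(A;B) = 1.0000 bits > I(X;Y) = 0.3958 bits, so (A, B) has the higher mutual information (stronger dependence).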